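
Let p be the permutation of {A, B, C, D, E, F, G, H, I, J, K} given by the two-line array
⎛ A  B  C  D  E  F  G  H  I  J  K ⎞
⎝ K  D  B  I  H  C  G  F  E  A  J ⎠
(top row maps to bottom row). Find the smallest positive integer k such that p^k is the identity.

Writing p as disjoint cycles, the cycle lengths are 7, 3, 1.
The order of p is the least common multiple of its cycle lengths: lcm(7, 3) = 21.

21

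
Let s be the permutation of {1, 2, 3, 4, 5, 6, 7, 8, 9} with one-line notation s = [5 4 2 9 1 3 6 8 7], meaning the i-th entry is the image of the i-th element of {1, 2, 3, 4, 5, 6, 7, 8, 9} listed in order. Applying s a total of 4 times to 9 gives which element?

2

Tracing 9 → 7 → … returns to 9 after 6 steps, so 9 lies in a 6-cycle (2 4 9 7 6 3).
Stepping 4 places around the cycle: 9 → 7 → 6 → 3 → 2.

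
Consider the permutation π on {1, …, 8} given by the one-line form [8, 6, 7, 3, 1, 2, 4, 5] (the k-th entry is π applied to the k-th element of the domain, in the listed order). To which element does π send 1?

8

1 is element number 1 of the domain, and entry number 1 of the one-line form is 8, so π(1) = 8.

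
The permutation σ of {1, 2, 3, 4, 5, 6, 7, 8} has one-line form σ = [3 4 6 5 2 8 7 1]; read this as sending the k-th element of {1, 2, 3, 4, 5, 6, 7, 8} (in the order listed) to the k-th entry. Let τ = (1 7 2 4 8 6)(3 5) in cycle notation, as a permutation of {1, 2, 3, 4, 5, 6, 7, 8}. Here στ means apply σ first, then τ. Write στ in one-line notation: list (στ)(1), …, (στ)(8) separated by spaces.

5 8 1 3 4 6 2 7

For each element, apply σ then τ: 1 → 3 → 5; 2 → 4 → 8; 3 → 6 → 1; 4 → 5 → 3; 5 → 2 → 4; 6 → 8 → 6; 7 → 7 → 2; 8 → 1 → 7.
So στ in one-line form is 5 8 1 3 4 6 2 7.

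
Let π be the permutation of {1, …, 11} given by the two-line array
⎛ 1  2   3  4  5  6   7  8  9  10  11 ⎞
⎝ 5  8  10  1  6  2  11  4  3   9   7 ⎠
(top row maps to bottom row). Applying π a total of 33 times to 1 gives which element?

Tracing 1 → 5 → … returns to 1 after 6 steps, so 1 lies in a 6-cycle (1, 5, 6, 2, 8, 4).
On a 6-cycle, π^6 is the identity, so π^33 = π^3 there (33 ≡ 3 mod 6).
Advancing 3 steps from 1: 1 → 5 → 6 → 2.

2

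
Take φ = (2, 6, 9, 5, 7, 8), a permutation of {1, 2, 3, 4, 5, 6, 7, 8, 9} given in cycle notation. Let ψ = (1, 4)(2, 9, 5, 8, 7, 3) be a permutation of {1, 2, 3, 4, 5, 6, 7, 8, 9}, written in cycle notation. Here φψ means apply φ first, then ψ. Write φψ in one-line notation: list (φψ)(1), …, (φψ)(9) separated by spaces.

4 6 2 1 3 5 7 9 8

Chase each element through φ then ψ: 1 → 1 → 4; 2 → 6 → 6; 3 → 3 → 2; 4 → 4 → 1; 5 → 7 → 3; 6 → 9 → 5; 7 → 8 → 7; 8 → 2 → 9; 9 → 5 → 8.
Collecting the images, φψ = [4 6 2 1 3 5 7 9 8].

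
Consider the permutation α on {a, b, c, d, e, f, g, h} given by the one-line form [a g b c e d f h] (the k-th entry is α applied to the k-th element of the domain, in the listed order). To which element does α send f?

d

f is element number 6 of the domain, and entry number 6 of the one-line form is d, so α(f) = d.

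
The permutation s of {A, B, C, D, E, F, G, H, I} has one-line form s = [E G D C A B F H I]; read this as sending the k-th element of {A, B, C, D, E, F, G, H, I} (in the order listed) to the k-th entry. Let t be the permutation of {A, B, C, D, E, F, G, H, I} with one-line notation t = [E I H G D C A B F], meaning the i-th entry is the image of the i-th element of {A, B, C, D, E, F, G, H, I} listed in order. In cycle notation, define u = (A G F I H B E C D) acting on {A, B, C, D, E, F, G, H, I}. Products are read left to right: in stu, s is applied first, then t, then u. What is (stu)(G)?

(stu)(G) = u(t(s(G))). s(G) = F, then t(F) = C, then u(C) = D, so the result is D.

D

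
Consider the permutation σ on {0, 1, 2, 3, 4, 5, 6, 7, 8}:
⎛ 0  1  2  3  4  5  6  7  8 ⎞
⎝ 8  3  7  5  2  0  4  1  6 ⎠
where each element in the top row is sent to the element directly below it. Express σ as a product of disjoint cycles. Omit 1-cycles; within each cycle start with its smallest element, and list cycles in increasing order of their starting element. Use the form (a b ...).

(0 8 6 4 2 7 1 3 5)

Iterating σ from 0 gives 0 → 8 → 6 → 4 → 2 → 7 → 1 → 3 → 5 → 0; that is the 9-cycle (0 8 6 4 2 7 1 3 5).
Repeating from the next unused element and collecting all non-trivial cycles gives (0 8 6 4 2 7 1 3 5).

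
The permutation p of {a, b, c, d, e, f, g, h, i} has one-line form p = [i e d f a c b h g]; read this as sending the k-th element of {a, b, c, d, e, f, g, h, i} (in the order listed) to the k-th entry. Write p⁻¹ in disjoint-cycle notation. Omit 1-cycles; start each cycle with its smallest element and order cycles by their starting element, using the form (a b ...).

(a e b g i)(c f d)

First write p in disjoint cycles: (a i g b e)(c d f).
The inverse reverses every cycle; in canonical form, p⁻¹ = (a e b g i)(c f d).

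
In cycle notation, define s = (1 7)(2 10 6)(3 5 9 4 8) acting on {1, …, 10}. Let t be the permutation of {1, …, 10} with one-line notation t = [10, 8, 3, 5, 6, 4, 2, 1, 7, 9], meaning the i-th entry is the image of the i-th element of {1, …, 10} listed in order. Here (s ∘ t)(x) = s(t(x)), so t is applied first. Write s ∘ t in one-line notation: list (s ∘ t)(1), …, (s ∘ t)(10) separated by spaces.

For each element, apply t then s: 1 → 10 → 6; 2 → 8 → 3; 3 → 3 → 5; 4 → 5 → 9; 5 → 6 → 2; 6 → 4 → 8; 7 → 2 → 10; 8 → 1 → 7; 9 → 7 → 1; 10 → 9 → 4.
So s ∘ t in one-line form is 6 3 5 9 2 8 10 7 1 4.

6 3 5 9 2 8 10 7 1 4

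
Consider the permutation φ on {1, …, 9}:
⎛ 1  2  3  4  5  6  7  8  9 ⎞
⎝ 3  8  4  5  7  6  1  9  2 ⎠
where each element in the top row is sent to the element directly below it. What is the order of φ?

15

Writing φ as disjoint cycles, the cycle lengths are 5, 3, 1.
The order of φ is the least common multiple of its cycle lengths: lcm(5, 3) = 15.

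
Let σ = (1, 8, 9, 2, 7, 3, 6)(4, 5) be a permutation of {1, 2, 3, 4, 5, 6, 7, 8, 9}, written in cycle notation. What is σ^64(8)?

8 lies in the 7-cycle (1, 8, 9, 2, 7, 3, 6).
On a 7-cycle, σ^7 is the identity, so σ^64 = σ^1 there (64 ≡ 1 mod 7).
Stepping 1 place around the cycle: 8 → 9.

9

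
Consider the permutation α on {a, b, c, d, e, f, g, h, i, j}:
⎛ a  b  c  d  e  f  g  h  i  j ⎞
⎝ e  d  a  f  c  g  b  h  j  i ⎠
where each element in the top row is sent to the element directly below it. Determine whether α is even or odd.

In disjoint-cycle form the cycle lengths are 4, 3, 2, 1.
A cycle of length ℓ contributes ℓ−1 transpositions, so α is a product of 3 + 2 + 1 = 6 transpositions — even.

even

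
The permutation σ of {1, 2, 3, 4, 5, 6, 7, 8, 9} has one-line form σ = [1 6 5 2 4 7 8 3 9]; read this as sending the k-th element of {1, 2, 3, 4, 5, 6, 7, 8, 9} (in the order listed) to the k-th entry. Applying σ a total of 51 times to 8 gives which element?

Tracing 8 → 3 → … returns to 8 after 7 steps, so 8 lies in a 7-cycle (2 6 7 8 3 5 4).
Since the cycle has length 7, σ^51 acts on it the same as σ^2 (51 mod 7 = 2).
Stepping 2 places around the cycle: 8 → 3 → 5.

5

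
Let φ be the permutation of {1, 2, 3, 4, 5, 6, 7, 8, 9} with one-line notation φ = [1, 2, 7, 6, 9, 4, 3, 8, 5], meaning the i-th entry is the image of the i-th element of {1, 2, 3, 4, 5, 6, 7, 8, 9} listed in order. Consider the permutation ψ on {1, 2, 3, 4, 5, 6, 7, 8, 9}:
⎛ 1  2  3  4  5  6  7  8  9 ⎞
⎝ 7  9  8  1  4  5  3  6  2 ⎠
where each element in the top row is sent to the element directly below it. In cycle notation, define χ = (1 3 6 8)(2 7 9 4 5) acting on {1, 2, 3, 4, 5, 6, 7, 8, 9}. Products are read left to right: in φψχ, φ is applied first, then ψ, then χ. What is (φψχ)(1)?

Apply the permutations in order: φ(1) = 1, then ψ(1) = 7, then χ(7) = 9. So (φψχ)(1) = 9.

9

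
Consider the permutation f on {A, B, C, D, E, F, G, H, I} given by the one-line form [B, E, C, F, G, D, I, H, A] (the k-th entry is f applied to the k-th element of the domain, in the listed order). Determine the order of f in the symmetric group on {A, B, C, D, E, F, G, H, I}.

Decomposing into disjoint cycles gives cycle lengths 5, 2, 1, 1.
Since disjoint cycles commute, ord(f) = lcm(5, 2) = 10.

10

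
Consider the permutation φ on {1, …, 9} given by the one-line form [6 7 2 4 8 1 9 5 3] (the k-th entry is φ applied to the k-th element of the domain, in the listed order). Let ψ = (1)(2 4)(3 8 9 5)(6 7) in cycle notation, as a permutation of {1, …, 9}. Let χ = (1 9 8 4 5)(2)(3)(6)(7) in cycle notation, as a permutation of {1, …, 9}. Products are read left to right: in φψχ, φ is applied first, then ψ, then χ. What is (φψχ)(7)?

1

Chase 7: φ(7) = 9; ψ(9) = 5; χ(5) = 1. Hence (φψχ)(7) = 1.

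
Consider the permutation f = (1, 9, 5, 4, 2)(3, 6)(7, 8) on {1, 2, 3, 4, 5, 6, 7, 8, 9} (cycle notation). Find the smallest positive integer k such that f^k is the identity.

10

The disjoint cycles have lengths 5, 2, 2.
Since disjoint cycles commute, ord(f) = lcm(5, 2, 2) = 10.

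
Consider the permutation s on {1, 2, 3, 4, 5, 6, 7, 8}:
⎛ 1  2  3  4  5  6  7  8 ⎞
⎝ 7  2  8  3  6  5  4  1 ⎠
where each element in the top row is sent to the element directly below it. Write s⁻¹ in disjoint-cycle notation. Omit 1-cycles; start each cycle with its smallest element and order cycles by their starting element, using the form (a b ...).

(1 8 3 4 7)(5 6)

The cycle decomposition of s is (1 7 4 3 8)(5 6).
Reversing each cycle (and rotating so the smallest element leads) gives s⁻¹ = (1 8 3 4 7)(5 6).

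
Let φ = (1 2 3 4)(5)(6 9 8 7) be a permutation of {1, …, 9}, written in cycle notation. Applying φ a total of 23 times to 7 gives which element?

8

7 lies in the 4-cycle (6 9 8 7).
On a 4-cycle, φ^4 is the identity, so φ^23 = φ^3 there (23 ≡ 3 mod 4).
Advancing 3 steps from 7: 7 → 6 → 9 → 8.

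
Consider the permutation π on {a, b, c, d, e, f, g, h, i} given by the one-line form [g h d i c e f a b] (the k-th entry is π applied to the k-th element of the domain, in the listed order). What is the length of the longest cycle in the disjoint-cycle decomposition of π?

Decomposing into disjoint cycles gives (a, g, f, e, c, d, i, b, h); the longest has length 9.

9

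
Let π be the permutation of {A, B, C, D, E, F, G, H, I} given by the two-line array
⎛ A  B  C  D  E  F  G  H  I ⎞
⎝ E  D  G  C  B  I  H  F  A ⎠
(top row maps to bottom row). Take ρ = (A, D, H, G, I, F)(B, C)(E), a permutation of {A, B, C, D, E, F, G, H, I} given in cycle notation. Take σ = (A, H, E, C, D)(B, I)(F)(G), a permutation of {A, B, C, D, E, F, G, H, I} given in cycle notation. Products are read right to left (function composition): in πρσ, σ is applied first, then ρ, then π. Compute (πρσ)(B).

I

Chase B: σ(B) = I; ρ(I) = F; π(F) = I. Hence (πρσ)(B) = I.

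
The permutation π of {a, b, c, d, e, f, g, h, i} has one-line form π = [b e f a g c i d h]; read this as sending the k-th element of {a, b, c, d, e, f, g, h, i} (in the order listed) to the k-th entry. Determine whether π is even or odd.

odd

In disjoint-cycle form the cycle lengths are 7, 2.
A cycle is odd iff its length is even; π has 1 even-length cycle, so sgn(π) = (−1)^1 and π is odd.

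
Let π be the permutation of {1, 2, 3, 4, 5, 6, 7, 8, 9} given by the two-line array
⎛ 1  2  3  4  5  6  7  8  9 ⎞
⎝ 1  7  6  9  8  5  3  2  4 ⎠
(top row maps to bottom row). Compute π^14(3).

Tracing 3 → 6 → … returns to 3 after 6 steps, so 3 lies in a 6-cycle (2 7 3 6 5 8).
Since the cycle has length 6, π^14 acts on it the same as π^2 (14 mod 6 = 2).
Advancing 2 steps from 3: 3 → 6 → 5.

5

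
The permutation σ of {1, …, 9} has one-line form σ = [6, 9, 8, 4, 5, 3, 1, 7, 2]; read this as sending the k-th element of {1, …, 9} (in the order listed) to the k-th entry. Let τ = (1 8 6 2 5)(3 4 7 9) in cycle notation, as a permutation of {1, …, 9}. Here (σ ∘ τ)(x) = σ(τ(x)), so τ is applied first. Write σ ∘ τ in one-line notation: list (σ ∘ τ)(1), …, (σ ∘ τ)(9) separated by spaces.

7 5 4 1 6 9 2 3 8

For each element, apply τ then σ: 1 → 8 → 7; 2 → 5 → 5; 3 → 4 → 4; 4 → 7 → 1; 5 → 1 → 6; 6 → 2 → 9; 7 → 9 → 2; 8 → 6 → 3; 9 → 3 → 8.
Collecting the images, σ ∘ τ = [7 5 4 1 6 9 2 3 8].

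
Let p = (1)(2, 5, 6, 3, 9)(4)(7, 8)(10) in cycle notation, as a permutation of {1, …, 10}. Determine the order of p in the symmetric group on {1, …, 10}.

10

The cycle type of p is (5, 2, 1, 1, 1).
Since disjoint cycles commute, ord(p) = lcm(5, 2) = 10.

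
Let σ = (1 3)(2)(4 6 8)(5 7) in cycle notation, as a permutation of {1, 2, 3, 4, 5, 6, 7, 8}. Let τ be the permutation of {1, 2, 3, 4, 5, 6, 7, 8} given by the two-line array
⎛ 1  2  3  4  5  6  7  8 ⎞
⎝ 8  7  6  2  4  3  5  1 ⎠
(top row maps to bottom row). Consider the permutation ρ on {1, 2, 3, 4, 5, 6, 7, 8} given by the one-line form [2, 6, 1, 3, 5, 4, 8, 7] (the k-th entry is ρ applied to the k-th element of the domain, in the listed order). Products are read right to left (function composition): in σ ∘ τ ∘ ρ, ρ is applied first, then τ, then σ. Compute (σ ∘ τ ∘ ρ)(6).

(σ ∘ τ ∘ ρ)(6) = σ(τ(ρ(6))). ρ(6) = 4, then τ(4) = 2, then σ(2) = 2, so the result is 2.

2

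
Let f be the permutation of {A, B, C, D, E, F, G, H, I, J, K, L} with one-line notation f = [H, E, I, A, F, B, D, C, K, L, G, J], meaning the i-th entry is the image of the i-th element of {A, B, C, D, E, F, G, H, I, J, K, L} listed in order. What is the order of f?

The disjoint-cycle form of f has cycle lengths 7, 3, 2.
Since disjoint cycles commute, ord(f) = lcm(7, 3, 2) = 42.

42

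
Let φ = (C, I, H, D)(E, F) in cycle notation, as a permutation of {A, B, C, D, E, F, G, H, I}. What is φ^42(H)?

C

H lies in the 4-cycle (C, I, H, D).
Since the cycle has length 4, φ^42 acts on it the same as φ^2 (42 mod 4 = 2).
Advancing 2 steps from H: H → D → C.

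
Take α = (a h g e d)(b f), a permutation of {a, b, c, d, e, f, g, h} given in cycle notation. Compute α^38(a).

a lies in the 5-cycle (a h g e d).
Powers repeat with period 5 on this cycle, and 38 mod 5 = 3, so α^38(a) = α^3(a).
Advancing 3 steps from a: a → h → g → e.

e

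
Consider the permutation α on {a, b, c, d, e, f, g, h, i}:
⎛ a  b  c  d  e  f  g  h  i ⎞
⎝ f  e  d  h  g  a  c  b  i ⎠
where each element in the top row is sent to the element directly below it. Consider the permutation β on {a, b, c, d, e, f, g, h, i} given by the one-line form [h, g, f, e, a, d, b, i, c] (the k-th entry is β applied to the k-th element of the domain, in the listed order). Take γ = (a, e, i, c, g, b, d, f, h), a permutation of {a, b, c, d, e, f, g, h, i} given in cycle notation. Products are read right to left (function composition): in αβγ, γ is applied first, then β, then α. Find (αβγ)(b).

Chase b: γ(b) = d; β(d) = e; α(e) = g. Hence (αβγ)(b) = g.

g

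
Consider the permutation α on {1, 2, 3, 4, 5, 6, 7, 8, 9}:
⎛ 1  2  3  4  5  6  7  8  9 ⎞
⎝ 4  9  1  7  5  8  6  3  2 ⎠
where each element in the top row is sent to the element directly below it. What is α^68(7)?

Tracing 7 → 6 → … returns to 7 after 6 steps, so 7 lies in a 6-cycle (1, 4, 7, 6, 8, 3).
Powers repeat with period 6 on this cycle, and 68 mod 6 = 2, so α^68(7) = α^2(7).
Stepping 2 places around the cycle: 7 → 6 → 8.

8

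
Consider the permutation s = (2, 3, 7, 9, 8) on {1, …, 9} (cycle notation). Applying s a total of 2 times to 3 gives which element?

9

3 lies in the 5-cycle (2, 3, 7, 9, 8).
Advancing 2 steps from 3: 3 → 7 → 9.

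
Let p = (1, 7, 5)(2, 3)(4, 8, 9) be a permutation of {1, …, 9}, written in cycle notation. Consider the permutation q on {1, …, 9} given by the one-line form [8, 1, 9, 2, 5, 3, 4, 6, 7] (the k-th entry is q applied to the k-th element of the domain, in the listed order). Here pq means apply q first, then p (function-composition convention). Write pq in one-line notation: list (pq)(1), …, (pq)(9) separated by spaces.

(pq)(x) = p(q(x)). Computing each image: p(q(1)) = p(8) = 9, p(q(2)) = p(1) = 7, p(q(3)) = p(9) = 4, p(q(4)) = p(2) = 3, p(q(5)) = p(5) = 1, p(q(6)) = p(3) = 2, p(q(7)) = p(4) = 8, p(q(8)) = p(6) = 6, p(q(9)) = p(7) = 5.
Hence pq = [9 7 4 3 1 2 8 6 5].

9 7 4 3 1 2 8 6 5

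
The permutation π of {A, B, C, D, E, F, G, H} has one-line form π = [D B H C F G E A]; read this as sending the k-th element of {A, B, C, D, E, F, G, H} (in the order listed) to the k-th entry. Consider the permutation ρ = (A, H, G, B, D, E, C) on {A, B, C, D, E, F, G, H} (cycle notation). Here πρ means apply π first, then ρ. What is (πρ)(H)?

First apply π: π(H) = A, then ρ(A) = H. Thus (πρ)(H) = H.

H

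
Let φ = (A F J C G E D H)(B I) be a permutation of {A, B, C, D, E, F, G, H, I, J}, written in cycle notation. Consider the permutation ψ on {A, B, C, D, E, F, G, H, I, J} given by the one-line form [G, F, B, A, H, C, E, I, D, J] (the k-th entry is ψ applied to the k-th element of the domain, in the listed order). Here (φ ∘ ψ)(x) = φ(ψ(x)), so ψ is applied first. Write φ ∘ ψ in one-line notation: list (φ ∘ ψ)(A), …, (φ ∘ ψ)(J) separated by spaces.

E J I F A G D B H C

(φ ∘ ψ)(x) = φ(ψ(x)). Computing each image: φ(ψ(A)) = φ(G) = E, φ(ψ(B)) = φ(F) = J, φ(ψ(C)) = φ(B) = I, φ(ψ(D)) = φ(A) = F, φ(ψ(E)) = φ(H) = A, φ(ψ(F)) = φ(C) = G, φ(ψ(G)) = φ(E) = D, φ(ψ(H)) = φ(I) = B, φ(ψ(I)) = φ(D) = H, φ(ψ(J)) = φ(J) = C.
Hence φ ∘ ψ = [E J I F A G D B H C].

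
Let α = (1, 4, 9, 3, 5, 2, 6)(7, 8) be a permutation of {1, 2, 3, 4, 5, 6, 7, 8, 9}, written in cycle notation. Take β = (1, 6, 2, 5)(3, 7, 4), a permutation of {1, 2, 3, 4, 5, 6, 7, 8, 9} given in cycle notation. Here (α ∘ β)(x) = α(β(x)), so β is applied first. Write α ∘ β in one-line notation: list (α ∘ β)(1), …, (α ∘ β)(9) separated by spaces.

1 2 8 5 4 6 9 7 3

(α ∘ β)(x) = α(β(x)). Computing each image: α(β(1)) = α(6) = 1, α(β(2)) = α(5) = 2, α(β(3)) = α(7) = 8, α(β(4)) = α(3) = 5, α(β(5)) = α(1) = 4, α(β(6)) = α(2) = 6, α(β(7)) = α(4) = 9, α(β(8)) = α(8) = 7, α(β(9)) = α(9) = 3.
Hence α ∘ β = [1 2 8 5 4 6 9 7 3].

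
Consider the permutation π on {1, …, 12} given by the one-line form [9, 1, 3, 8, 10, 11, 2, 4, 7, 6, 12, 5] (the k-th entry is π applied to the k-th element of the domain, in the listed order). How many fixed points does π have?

The fixed points (elements with π(x) = x) are {3}, so there is 1.

1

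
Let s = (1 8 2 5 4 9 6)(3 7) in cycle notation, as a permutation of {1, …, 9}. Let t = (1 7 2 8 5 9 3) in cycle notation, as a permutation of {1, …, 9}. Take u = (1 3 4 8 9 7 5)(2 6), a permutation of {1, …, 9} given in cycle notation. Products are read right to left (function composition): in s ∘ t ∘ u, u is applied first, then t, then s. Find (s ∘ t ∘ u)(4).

4

(s ∘ t ∘ u)(4) = s(t(u(4))). u(4) = 8, then t(8) = 5, then s(5) = 4, so the result is 4.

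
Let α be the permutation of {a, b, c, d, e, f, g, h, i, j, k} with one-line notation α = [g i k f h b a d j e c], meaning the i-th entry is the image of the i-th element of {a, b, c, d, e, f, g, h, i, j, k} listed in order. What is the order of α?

14

Writing α as disjoint cycles, the cycle lengths are 7, 2, 2.
The order of α is the least common multiple of its cycle lengths: lcm(7, 2, 2) = 14.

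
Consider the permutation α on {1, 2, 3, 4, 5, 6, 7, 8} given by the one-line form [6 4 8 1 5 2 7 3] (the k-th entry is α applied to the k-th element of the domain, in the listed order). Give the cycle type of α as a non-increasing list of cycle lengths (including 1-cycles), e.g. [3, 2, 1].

The disjoint cycles are (1 6 2 4)(3 8)(5)(7), with lengths 4, 2, 1, 1 in non-increasing order.

[4, 2, 1, 1]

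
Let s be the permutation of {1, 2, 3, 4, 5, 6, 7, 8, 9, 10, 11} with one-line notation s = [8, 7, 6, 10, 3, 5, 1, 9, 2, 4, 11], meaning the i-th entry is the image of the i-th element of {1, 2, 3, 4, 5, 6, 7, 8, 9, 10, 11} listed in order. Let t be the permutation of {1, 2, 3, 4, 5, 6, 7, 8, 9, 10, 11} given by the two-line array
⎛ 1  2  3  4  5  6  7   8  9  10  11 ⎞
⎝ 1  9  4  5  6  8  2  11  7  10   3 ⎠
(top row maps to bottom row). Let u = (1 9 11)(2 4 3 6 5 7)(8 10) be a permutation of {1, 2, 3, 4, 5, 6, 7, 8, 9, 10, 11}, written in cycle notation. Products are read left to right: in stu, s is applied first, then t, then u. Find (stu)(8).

(stu)(8) = u(t(s(8))). s(8) = 9, then t(9) = 7, then u(7) = 2, so the result is 2.

2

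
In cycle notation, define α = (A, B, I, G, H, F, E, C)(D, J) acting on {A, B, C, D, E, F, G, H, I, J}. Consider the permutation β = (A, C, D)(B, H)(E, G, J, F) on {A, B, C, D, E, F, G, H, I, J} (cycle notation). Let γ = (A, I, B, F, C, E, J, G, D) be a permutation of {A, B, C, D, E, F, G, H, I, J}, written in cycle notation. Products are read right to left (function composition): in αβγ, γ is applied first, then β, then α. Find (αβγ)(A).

Apply the permutations in order: γ(A) = I, then β(I) = I, then α(I) = G. So (αβγ)(A) = G.

G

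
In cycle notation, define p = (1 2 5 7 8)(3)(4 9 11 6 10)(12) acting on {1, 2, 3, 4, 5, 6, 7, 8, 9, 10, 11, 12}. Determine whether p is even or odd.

The cycle lengths are 5, 5, 1, 1.
A cycle is odd iff its length is even; p has 0 even-length cycles, so sgn(p) = (−1)^0 and p is even.

even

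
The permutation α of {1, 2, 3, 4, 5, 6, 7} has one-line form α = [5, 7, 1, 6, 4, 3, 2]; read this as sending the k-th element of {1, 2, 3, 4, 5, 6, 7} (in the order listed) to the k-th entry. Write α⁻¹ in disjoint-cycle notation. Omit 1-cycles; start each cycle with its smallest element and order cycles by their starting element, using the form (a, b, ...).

The cycle decomposition of α is (1, 5, 4, 6, 3)(2, 7).
Reversing each cycle (and rotating so the smallest element leads) gives α⁻¹ = (1, 3, 6, 4, 5)(2, 7).

(1, 3, 6, 4, 5)(2, 7)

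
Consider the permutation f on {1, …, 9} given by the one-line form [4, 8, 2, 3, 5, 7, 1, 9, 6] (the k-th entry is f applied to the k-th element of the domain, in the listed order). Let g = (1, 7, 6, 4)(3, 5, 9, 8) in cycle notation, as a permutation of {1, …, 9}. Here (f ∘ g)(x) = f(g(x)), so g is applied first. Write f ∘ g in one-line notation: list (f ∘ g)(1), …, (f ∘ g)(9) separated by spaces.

(f ∘ g)(x) = f(g(x)). Computing each image: f(g(1)) = f(7) = 1, f(g(2)) = f(2) = 8, f(g(3)) = f(5) = 5, f(g(4)) = f(1) = 4, f(g(5)) = f(9) = 6, f(g(6)) = f(4) = 3, f(g(7)) = f(6) = 7, f(g(8)) = f(3) = 2, f(g(9)) = f(8) = 9.
Hence f ∘ g = [1 8 5 4 6 3 7 2 9].

1 8 5 4 6 3 7 2 9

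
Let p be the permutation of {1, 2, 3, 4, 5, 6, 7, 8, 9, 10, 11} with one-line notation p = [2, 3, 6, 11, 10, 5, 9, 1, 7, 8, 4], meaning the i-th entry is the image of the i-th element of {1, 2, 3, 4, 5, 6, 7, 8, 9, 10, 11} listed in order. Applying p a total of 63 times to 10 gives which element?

10

Tracing 10 → 8 → … returns to 10 after 7 steps, so 10 lies in a 7-cycle (1, 2, 3, 6, 5, 10, 8).
Since the cycle has length 7, p^63 acts on it the same as p^0 (63 mod 7 = 0).
So p^63(10) = 10.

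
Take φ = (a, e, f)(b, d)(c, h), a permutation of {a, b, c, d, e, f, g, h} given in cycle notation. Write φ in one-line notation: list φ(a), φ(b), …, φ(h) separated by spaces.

e d h b f a g c

Reading each image from the cycles: a↦e, b↦d, c↦h, d↦b, e↦f, f↦a, g↦g, h↦c.
So the one-line form is e d h b f a g c.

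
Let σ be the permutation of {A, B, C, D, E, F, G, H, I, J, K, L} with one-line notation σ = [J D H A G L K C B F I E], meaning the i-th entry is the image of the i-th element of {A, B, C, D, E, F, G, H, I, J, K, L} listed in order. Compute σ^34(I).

Tracing I → B → … returns to I after 10 steps, so I lies in a 10-cycle (A, J, F, L, E, G, K, I, B, D).
Since the cycle has length 10, σ^34 acts on it the same as σ^4 (34 mod 10 = 4).
Advancing 4 steps from I: I → B → D → A → J.

J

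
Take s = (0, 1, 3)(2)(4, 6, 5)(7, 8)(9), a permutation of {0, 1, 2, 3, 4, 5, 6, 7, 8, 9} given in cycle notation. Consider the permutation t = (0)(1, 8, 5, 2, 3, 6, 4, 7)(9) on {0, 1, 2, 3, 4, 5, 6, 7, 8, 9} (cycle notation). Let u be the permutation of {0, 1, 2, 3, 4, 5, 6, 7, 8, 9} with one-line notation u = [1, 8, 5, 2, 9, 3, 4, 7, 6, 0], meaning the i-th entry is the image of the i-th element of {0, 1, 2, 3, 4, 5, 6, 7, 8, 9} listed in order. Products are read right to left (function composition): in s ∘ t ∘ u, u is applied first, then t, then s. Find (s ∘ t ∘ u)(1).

4

Chase 1: u(1) = 8; t(8) = 5; s(5) = 4. Hence (s ∘ t ∘ u)(1) = 4.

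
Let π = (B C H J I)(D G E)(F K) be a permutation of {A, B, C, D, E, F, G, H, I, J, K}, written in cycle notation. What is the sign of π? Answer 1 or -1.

The cycle lengths are 5, 3, 2, 1.
A cycle of length ℓ contributes ℓ−1 transpositions, so π is a product of 4 + 2 + 1 = 7 transpositions — odd.

-1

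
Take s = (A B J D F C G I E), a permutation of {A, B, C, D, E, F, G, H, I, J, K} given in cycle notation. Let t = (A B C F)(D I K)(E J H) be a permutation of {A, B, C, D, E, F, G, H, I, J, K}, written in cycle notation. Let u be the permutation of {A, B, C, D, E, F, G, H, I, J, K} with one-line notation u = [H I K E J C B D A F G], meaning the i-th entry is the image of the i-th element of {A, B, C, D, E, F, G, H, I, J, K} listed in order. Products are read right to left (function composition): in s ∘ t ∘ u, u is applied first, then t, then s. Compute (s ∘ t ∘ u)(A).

A

Chase A: u(A) = H; t(H) = E; s(E) = A. Hence (s ∘ t ∘ u)(A) = A.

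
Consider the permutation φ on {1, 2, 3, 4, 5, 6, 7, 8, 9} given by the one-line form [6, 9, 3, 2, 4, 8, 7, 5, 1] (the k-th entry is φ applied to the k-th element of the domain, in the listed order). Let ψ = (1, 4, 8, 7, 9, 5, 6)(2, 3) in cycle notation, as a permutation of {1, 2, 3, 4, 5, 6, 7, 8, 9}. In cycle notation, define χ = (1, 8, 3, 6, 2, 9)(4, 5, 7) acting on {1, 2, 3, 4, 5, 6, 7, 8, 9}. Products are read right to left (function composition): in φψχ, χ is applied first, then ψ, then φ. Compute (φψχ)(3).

Apply the permutations in order: χ(3) = 6, then ψ(6) = 1, then φ(1) = 6. So (φψχ)(3) = 6.

6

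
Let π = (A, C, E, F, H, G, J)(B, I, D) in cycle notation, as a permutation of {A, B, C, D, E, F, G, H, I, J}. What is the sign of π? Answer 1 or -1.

The cycle lengths are 7, 3.
A cycle of length ℓ contributes ℓ−1 transpositions, so π is a product of 6 + 2 = 8 transpositions — even.

1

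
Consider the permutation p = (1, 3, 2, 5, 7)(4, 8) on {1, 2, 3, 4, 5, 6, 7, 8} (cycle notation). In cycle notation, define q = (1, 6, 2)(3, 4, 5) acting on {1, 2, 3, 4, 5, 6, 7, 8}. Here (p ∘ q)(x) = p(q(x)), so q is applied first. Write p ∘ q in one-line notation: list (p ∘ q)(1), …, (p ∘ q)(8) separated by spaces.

6 3 8 7 2 5 1 4

For each element, apply q then p: 1 → 6 → 6; 2 → 1 → 3; 3 → 4 → 8; 4 → 5 → 7; 5 → 3 → 2; 6 → 2 → 5; 7 → 7 → 1; 8 → 8 → 4.
Collecting the images, p ∘ q = [6 3 8 7 2 5 1 4].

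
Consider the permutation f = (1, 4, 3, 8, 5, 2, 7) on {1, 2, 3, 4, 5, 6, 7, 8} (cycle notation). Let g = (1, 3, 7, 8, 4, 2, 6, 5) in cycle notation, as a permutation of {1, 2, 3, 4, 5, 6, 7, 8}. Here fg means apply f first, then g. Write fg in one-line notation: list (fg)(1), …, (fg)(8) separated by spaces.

(fg)(x) = g(f(x)). Computing each image: g(f(1)) = g(4) = 2, g(f(2)) = g(7) = 8, g(f(3)) = g(8) = 4, g(f(4)) = g(3) = 7, g(f(5)) = g(2) = 6, g(f(6)) = g(6) = 5, g(f(7)) = g(1) = 3, g(f(8)) = g(5) = 1.
Hence fg = [2 8 4 7 6 5 3 1].

2 8 4 7 6 5 3 1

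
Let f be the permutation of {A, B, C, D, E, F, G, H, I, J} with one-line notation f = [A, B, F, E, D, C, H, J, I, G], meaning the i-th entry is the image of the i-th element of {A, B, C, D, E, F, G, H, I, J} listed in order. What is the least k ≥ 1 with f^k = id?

6

The disjoint-cycle form of f has cycle lengths 3, 2, 2, 1, 1, 1.
Since disjoint cycles commute, ord(f) = lcm(3, 2, 2) = 6.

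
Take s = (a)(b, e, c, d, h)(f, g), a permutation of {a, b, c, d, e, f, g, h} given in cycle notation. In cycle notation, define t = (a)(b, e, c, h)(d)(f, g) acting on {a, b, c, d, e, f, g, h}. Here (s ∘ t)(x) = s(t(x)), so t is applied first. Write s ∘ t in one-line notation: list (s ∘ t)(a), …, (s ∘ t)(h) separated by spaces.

a c b h d f g e

(s ∘ t)(x) = s(t(x)). Computing each image: s(t(a)) = s(a) = a, s(t(b)) = s(e) = c, s(t(c)) = s(h) = b, s(t(d)) = s(d) = h, s(t(e)) = s(c) = d, s(t(f)) = s(g) = f, s(t(g)) = s(f) = g, s(t(h)) = s(b) = e.
Hence s ∘ t = [a c b h d f g e].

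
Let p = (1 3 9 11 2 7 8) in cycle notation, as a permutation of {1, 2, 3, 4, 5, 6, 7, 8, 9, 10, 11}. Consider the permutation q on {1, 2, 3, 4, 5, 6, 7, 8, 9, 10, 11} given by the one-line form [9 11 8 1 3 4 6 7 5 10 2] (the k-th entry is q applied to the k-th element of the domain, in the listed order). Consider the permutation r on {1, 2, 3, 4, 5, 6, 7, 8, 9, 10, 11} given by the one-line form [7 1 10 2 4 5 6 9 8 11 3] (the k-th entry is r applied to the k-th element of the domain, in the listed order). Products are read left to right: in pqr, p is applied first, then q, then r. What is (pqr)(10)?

11

Apply the permutations in order: p(10) = 10, then q(10) = 10, then r(10) = 11. So (pqr)(10) = 11.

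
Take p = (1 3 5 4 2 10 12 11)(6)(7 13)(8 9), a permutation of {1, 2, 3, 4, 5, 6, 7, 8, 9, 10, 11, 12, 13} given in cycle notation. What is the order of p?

The cycle type of p is (8, 2, 2, 1).
The order is lcm(8, 2, 2) = 8.

8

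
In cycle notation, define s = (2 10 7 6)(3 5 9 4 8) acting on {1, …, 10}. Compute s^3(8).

8 lies in the 5-cycle (3 5 9 4 8).
Stepping 3 places around the cycle: 8 → 3 → 5 → 9.

9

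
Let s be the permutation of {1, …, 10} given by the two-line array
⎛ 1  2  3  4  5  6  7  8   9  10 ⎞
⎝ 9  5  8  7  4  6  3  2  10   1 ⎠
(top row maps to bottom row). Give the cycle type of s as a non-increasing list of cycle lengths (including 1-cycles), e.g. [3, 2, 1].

The disjoint cycles are (1 9 10)(2 5 4 7 3 8)(6), with lengths 6, 3, 1 in non-increasing order.

[6, 3, 1]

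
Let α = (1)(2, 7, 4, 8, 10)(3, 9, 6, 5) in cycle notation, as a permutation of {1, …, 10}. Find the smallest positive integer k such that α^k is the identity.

20

The disjoint cycles have lengths 5, 4, 1.
Since disjoint cycles commute, ord(α) = lcm(5, 4) = 20.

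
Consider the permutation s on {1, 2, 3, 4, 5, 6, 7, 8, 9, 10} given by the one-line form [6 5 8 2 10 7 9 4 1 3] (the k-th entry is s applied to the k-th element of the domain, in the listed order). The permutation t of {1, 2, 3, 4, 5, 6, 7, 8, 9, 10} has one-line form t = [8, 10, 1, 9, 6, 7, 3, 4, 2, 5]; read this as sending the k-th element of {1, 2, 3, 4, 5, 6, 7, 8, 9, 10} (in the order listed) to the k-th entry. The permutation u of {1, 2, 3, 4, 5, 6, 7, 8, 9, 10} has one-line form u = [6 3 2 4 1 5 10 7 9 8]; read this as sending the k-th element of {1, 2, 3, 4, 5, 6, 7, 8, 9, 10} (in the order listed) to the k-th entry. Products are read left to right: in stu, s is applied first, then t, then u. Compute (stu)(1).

10

(stu)(1) = u(t(s(1))). s(1) = 6, then t(6) = 7, then u(7) = 10, so the result is 10.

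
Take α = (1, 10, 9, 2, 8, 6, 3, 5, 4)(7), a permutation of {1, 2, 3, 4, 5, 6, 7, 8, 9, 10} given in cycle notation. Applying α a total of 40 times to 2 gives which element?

5

2 lies in the 9-cycle (1, 10, 9, 2, 8, 6, 3, 5, 4).
Since the cycle has length 9, α^40 acts on it the same as α^4 (40 mod 9 = 4).
Advancing 4 steps from 2: 2 → 8 → 6 → 3 → 5.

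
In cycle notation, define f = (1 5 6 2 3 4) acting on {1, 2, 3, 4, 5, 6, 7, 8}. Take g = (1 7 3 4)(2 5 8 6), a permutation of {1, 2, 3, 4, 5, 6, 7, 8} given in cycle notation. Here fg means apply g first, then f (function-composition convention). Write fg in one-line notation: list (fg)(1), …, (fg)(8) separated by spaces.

Chase each element through g then f: 1 → 7 → 7; 2 → 5 → 6; 3 → 4 → 1; 4 → 1 → 5; 5 → 8 → 8; 6 → 2 → 3; 7 → 3 → 4; 8 → 6 → 2.
So fg in one-line form is 7 6 1 5 8 3 4 2.

7 6 1 5 8 3 4 2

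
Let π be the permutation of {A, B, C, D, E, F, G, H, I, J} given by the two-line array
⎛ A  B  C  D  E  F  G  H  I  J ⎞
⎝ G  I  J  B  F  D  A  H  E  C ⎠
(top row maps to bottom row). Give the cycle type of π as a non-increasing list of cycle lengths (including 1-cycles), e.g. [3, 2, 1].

[5, 2, 2, 1]

The disjoint cycles are (A, G)(B, I, E, F, D)(C, J)(H), with lengths 5, 2, 2, 1 in non-increasing order.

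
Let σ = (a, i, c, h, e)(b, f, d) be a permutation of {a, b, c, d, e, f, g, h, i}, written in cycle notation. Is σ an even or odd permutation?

even

The cycle lengths are 5, 3, 1.
A cycle is odd iff its length is even; σ has 0 even-length cycles, so sgn(σ) = (−1)^0 and σ is even.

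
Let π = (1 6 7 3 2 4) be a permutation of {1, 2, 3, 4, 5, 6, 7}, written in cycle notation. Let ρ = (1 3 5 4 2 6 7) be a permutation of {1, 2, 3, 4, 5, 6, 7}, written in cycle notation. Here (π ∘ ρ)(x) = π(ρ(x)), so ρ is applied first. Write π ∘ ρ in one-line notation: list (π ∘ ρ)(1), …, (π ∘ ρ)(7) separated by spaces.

Chase each element through ρ then π: 1 → 3 → 2; 2 → 6 → 7; 3 → 5 → 5; 4 → 2 → 4; 5 → 4 → 1; 6 → 7 → 3; 7 → 1 → 6.
So π ∘ ρ in one-line form is 2 7 5 4 1 3 6.

2 7 5 4 1 3 6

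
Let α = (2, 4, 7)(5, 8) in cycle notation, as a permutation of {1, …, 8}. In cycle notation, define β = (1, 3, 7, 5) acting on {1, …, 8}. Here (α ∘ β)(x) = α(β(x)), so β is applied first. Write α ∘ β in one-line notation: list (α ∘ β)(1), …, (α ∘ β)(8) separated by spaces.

For each element, apply β then α: 1 → 3 → 3; 2 → 2 → 4; 3 → 7 → 2; 4 → 4 → 7; 5 → 1 → 1; 6 → 6 → 6; 7 → 5 → 8; 8 → 8 → 5.
Collecting the images, α ∘ β = [3 4 2 7 1 6 8 5].

3 4 2 7 1 6 8 5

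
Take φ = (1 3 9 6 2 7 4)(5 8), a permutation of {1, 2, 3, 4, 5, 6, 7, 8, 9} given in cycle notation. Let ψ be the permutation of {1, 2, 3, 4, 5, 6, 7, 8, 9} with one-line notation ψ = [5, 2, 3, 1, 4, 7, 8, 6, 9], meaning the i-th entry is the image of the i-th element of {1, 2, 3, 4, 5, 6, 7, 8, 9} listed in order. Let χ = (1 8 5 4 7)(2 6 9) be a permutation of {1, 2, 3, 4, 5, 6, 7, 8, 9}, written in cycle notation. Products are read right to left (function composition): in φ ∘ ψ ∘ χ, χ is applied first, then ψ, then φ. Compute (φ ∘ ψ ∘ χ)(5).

3

Apply the permutations in order: χ(5) = 4, then ψ(4) = 1, then φ(1) = 3. So (φ ∘ ψ ∘ χ)(5) = 3.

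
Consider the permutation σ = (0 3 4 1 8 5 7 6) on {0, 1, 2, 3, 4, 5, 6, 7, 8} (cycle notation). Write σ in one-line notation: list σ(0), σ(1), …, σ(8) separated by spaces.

3 8 2 4 1 7 0 6 5

Reading each image from the cycles: 0↦3, 1↦8, 2↦2, 3↦4, 4↦1, 5↦7, 6↦0, 7↦6, 8↦5.
Listing these in domain order gives 3 8 2 4 1 7 0 6 5.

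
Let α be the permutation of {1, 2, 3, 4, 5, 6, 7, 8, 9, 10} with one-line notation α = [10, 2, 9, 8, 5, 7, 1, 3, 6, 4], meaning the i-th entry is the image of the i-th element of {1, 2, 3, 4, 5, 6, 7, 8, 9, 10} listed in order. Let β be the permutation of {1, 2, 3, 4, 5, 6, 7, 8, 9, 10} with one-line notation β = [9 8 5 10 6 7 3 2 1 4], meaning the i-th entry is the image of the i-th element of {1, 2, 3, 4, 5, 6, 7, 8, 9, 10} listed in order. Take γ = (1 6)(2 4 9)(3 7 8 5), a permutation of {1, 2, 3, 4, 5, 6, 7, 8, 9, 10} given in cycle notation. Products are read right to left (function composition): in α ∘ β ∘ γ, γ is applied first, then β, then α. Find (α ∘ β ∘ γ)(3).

(α ∘ β ∘ γ)(3) = α(β(γ(3))). γ(3) = 7, then β(7) = 3, then α(3) = 9, so the result is 9.

9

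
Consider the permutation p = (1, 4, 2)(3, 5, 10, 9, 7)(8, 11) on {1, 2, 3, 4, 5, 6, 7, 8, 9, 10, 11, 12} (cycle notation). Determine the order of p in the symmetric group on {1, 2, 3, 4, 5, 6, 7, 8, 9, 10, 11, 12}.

The cycle type of p is (5, 3, 2, 1, 1).
The order is lcm(5, 3, 2) = 30.

30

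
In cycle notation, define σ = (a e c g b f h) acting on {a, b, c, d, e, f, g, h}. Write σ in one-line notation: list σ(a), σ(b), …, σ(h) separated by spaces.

e f g d c h b a

Image by image: a→e, b→f, c→g, d→d, e→c, f→h, g→b, h→a.
So the one-line form is e f g d c h b a.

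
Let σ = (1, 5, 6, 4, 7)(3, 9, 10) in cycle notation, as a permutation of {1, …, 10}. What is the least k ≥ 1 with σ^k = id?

15

The cycle type of σ is (5, 3, 1, 1).
The order of σ is the least common multiple of its cycle lengths: lcm(5, 3) = 15.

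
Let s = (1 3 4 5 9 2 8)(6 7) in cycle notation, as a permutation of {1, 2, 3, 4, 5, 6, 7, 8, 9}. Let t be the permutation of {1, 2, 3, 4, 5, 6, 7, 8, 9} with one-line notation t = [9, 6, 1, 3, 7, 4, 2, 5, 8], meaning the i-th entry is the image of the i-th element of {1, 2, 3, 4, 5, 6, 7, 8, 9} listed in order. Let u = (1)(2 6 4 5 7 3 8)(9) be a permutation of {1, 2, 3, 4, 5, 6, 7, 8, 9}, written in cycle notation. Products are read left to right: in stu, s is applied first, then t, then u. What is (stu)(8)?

Apply the permutations in order: s(8) = 1, then t(1) = 9, then u(9) = 9. So (stu)(8) = 9.

9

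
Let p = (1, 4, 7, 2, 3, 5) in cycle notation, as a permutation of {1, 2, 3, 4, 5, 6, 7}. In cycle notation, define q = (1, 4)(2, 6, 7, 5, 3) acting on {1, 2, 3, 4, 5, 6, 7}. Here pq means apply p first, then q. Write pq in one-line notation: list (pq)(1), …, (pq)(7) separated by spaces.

(pq)(x) = q(p(x)). Computing each image: q(p(1)) = q(4) = 1, q(p(2)) = q(3) = 2, q(p(3)) = q(5) = 3, q(p(4)) = q(7) = 5, q(p(5)) = q(1) = 4, q(p(6)) = q(6) = 7, q(p(7)) = q(2) = 6.
Hence pq = [1 2 3 5 4 7 6].

1 2 3 5 4 7 6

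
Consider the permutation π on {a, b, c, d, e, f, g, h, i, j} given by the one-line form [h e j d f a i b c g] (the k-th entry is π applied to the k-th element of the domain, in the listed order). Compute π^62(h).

e

Tracing h → b → … returns to h after 5 steps, so h lies in a 5-cycle (a h b e f).
Powers repeat with period 5 on this cycle, and 62 mod 5 = 2, so π^62(h) = π^2(h).
Stepping 2 places around the cycle: h → b → e.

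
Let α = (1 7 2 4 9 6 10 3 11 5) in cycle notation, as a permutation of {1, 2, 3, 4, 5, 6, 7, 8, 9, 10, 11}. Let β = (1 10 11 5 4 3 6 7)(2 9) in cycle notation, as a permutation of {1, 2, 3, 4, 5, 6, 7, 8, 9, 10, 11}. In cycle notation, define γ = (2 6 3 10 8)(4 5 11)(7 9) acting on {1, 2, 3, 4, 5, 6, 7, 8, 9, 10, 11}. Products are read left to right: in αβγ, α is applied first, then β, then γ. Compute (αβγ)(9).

9

Apply the permutations in order: α(9) = 6, then β(6) = 7, then γ(7) = 9. So (αβγ)(9) = 9.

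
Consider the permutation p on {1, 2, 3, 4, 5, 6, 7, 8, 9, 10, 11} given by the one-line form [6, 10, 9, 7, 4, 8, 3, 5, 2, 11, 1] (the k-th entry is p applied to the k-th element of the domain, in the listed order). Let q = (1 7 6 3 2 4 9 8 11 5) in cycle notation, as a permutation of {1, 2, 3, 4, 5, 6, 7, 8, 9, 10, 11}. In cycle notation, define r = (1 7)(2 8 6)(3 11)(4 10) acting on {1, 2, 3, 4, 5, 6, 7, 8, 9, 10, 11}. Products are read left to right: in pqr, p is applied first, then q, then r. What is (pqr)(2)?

4

Chase 2: p(2) = 10; q(10) = 10; r(10) = 4. Hence (pqr)(2) = 4.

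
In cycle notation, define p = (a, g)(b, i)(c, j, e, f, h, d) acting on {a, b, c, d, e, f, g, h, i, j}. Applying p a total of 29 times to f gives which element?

e

f lies in the 6-cycle (c, j, e, f, h, d).
On a 6-cycle, p^6 is the identity, so p^29 = p^5 there (29 ≡ 5 mod 6).
Stepping 5 places around the cycle: f → h → d → c → j → e.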